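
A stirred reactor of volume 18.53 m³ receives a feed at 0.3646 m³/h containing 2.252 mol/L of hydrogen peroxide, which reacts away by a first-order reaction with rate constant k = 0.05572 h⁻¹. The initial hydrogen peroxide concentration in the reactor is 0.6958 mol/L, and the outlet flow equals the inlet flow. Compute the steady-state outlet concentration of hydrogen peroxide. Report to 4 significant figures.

Species balance: V dC/dt = Q C_in − Q C − k V C.
At steady state: 0 = Q C_in − (Q + kV) C_ss, so C_ss = Q C_in/(Q + kV).
C_ss = 0.3646·2.252/(0.3646 + 0.05572·18.53) = 0.821079/1.39709 = 0.587706 mol/L.

0.5877 mol/L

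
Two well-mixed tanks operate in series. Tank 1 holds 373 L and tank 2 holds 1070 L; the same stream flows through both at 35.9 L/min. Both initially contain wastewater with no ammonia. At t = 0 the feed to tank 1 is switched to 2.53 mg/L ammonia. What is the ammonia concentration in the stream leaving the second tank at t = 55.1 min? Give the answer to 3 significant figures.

Each tank obeys Vᵢ dCᵢ/dt = Q(Cᵢ₋₁ − Cᵢ), so τᵢ = Vᵢ/Q.
τ₁ = 373/35.9 = 10.390 min; τ₂ = 1070/35.9 = 29.805 min.
Solving the cascade with C₁(0)=C₂(0)=0 gives C₂(t) = C_in[1 − (τ₁ e^(−t/τ₁) − τ₂ e^(−t/τ₂))/(τ₁ − τ₂)].
At t = 55.1: e^(−t/τ₁) = 0.0049757, e^(−t/τ₂) = 0.15744.
C₂ = 2.53·[1 − (10.390·0.0049757 − 29.805·0.15744)/(-19.415)] = 2.53·0.76096 = 1.9252 mg/L.

1.93 mg/L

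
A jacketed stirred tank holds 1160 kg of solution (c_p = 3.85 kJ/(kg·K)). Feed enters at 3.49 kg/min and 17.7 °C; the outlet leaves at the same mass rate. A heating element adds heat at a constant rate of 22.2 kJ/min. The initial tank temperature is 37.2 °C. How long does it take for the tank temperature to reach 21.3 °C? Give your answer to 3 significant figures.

736 min

M c_p dT/dt = ṁ c_p (T_in − T) + Q̇.
τ = M/ṁ = 332.38 min; T_ss = T_in + Q̇/(ṁ c_p) = 19.352 °C.
T(t) = T_ss + (T₀ − T_ss) e^(−t/τ). Set T = 21.3:
e^(−t/τ) = (21.3 − 19.352)/(37.2 − 19.352) = 0.10913
t = −332.38 · ln(0.10913) = 736.28 min.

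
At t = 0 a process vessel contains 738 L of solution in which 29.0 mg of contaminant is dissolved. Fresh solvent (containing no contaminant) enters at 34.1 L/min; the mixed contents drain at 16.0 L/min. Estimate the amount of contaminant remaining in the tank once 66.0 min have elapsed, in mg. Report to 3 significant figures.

12.4 mg

Let m(t) be the amount of contaminant. Volume: V(t) = V₀ + (Q_in − Q_out) t = 738 + 18.100 t; V(66.0) = 1932.6 L.
Solute balance: dm/dt = 0 − Q_out C = −Q_out m/V(t).
dm/m = −Q_out dt/(V₀ + 18.100 t); integrating gives ln(m/m₀) = −(Q_out/(Q_in−Q_out)) ln(V/V₀).
m = m₀ (V₀/V)^(Q_out/(Q_in−Q_out)) = 29.0 × (738/1932.6)^(0.88398) = 12.383 mg.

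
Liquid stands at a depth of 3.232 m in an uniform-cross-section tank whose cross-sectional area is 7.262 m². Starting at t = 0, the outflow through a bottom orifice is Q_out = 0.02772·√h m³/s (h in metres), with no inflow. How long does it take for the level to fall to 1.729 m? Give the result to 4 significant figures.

A dh/dt = −Q_out = −0.02772 √h.
∫ h^(−1/2) dh = −(0.02772/A) ∫ dt, giving 2√h = 2√h₀ − (0.02772/A) t.
t = 2A(√h₀ − √h)/0.02772 = 2·7.262·(√3.232 − √1.729)/0.02772
  = 14.5240 × (1.79778 − 1.31491) / 0.02772 = 252.997 s.

253.0 s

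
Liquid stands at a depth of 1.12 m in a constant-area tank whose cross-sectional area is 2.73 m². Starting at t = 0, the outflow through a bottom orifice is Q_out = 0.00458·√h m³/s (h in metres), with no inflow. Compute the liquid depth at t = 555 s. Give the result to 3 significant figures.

0.351 m

Volume balance on the tank: A dh/dt = −0.00458 √h.
∫ h^(−1/2) dh = −(0.00458/A) ∫ dt, giving 2√h = 2√h₀ − (0.00458/A) t.
√h = √1.12 − 0.00458·555/(2·2.73) = 1.0583 − 0.46555 = 0.59275.
h = 0.59275² = 0.35135 m.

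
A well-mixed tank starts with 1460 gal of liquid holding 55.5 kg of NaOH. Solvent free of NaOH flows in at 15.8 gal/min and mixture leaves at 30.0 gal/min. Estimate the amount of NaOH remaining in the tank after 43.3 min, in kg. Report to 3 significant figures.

Let m(t) be the amount of NaOH. Volume: V(t) = V₀ + (Q_in − Q_out) t = 1460 − 14.200 t; V(43.3) = 845.14 gal.
Species balance (pure solvent in): dm/dt = −Q_out · m/V(t).
dm/m = −Q_out dt/(V₀ − 14.200 t); integrating gives ln(m/m₀) = −(Q_out/(Q_in−Q_out)) ln(V/V₀).
m = m₀ (V₀/V)^(Q_out/(Q_in−Q_out)) = 55.5 × (1460/845.14)^(-2.1127) = 17.486 kg.

17.5 kg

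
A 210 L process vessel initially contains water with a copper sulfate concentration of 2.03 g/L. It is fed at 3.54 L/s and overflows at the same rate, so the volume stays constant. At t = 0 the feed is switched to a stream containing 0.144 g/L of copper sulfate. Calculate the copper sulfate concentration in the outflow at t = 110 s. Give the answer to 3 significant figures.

0.439 g/L

Unsteady species balance (constant V, well mixed): V dC/dt = Q(C_in − C).
Time constant τ = V/Q = 210/3.54 = 59.322 s.
This is linear first-order; C(t) = C_in + (C₀ − C_in) e^(−t/τ).
C(110) = 0.144 + (2.03 − 0.144)·e^(−110/59.322) = 0.144 + (1.8860)·0.15656 = 0.43928 g/L.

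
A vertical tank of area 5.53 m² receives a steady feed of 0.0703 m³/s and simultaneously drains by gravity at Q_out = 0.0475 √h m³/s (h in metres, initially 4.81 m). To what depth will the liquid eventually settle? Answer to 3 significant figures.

2.19 m

Volume balance on the tank: A dh/dt = Q_in − 0.0475 √h. At steady state dh/dt = 0:
Q_in = 0.0475 √h_ss ⇒ √h_ss = 0.0703/0.0475 = 1.4800.
h_ss = 1.4800² = 2.1904 m. (Since h₀ = 4.81 m > h_ss, the level will fall toward this value.)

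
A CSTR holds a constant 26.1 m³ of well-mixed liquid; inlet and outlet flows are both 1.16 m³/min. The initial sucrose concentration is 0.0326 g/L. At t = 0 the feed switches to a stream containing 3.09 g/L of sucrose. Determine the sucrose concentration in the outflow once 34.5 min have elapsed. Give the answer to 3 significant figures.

Accumulation = in − out for the solute gives V dC/dt = Q(C_in − C).
Rewrite as dC/dt + C/τ = C_in/τ, τ = V/Q = 22.500 min.
C approaches C_in exponentially: C(t) = C_in + (C₀ − C_in) e^(−t/τ).
C(34.5) = 3.09 + (0.0326 − 3.09)·e^(−34.5/22.500) = 3.09 + (-3.0574)·0.21582 = 2.4302 g/L.

2.43 g/L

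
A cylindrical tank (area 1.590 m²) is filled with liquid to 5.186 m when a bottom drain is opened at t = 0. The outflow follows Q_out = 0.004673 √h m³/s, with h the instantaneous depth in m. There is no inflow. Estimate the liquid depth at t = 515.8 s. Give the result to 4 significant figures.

Volume balance on the tank: A dh/dt = −0.004673 √h.
This is separable: 2 d(√h)/dt = −0.004673/A, so √h = √h₀ − (0.004673/(2A)) t.
√h = √5.186 − 0.004673·515.8/(2·1.590) = 2.27728 − 0.757966 = 1.51931.
h = 1.51931² = 2.30831 m.

2.308 m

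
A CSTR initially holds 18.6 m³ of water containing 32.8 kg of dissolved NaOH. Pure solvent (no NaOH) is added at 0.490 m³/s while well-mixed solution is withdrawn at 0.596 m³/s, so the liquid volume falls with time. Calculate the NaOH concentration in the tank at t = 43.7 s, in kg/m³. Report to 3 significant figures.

0.469 kg/m³

Let m(t) be the amount of NaOH. Volume: V(t) = V₀ + (Q_in − Q_out) t = 18.6 − 0.10600 t; V(43.7) = 13.968 m³.
Solute balance: dm/dt = 0 − Q_out C = −Q_out m/V(t).
Separate: dm/m = −Q_out dt/V(t) ⇒ ln(m/m₀) = −(Q_out/(Q_in−Q_out)) ln(V/V₀).
m = m₀ (V₀/V)^(Q_out/(Q_in−Q_out)) = 32.8 × (18.6/13.968)^(-5.6226) = 6.5539 kg.
C = m/V = 6.5539/13.968 = 0.46922 kg/m³.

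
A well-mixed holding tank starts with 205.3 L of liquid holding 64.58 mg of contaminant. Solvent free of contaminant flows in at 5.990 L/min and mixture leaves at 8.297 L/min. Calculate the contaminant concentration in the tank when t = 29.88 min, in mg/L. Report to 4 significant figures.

Let m(t) be the amount of contaminant. Volume: V(t) = V₀ + (Q_in − Q_out) t = 205.3 − 2.30700 t; V(29.88) = 136.367 L.
No contaminant enters, so dm/dt = −Q_out · (m/V).
dm/m = −Q_out dt/(V₀ − 2.30700 t); integrating gives ln(m/m₀) = −(Q_out/(Q_in−Q_out)) ln(V/V₀).
m = m₀ (V₀/V)^(Q_out/(Q_in−Q_out)) = 64.58 × (205.3/136.367)^(-3.59645) = 14.8279 mg.
C = m/V = 14.8279/136.367 = 0.108736 mg/L.

0.1087 mg/L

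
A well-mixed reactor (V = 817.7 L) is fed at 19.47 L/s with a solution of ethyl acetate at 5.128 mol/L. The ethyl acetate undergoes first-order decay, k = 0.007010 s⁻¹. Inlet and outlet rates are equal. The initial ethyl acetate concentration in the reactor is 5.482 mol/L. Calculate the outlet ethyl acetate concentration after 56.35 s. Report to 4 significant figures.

Accumulation = in − out − consumed: V dC/dt = Q C_in − Q C − k V C.
dC/dt = (Q/V) C_in − (Q/V + k) C; effective rate a = Q/V + k = 0.0238107 + 0.007010 = 0.0308207 s⁻¹.
C_ss = Q C_in/(Q + kV) = 3.96166 mol/L; C(t) = C_ss + (C₀ − C_ss) e^(−a t).
C(56.35) = 3.96166 + (1.52034)·e^(−0.0308207·56.35) = 3.96166 + (1.52034)·0.176093 = 4.22938 mol/L.

4.229 mol/L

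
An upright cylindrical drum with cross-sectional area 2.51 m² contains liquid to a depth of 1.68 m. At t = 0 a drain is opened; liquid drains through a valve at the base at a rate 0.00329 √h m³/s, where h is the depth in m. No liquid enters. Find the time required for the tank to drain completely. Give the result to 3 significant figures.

A dh/dt = −Q_out = −0.00329 √h.
∫ h^(−1/2) dh = −(0.00329/A) ∫ dt, giving 2√h = 2√h₀ − (0.00329/A) t.
Set h = 0: 2√h₀ = (0.00329/A) t_empty ⇒ t_empty = 2A√h₀/0.00329.
t_empty = 2·2.51·√1.68/0.00329 = 5.0200·1.2961/0.00329 = 1977.7 s.

1980 s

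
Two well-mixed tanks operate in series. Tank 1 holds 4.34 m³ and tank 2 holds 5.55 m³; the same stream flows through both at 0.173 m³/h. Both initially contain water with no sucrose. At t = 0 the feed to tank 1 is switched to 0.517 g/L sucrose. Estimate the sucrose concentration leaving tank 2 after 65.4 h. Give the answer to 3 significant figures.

0.345 g/L

Species balance on tank i: dCᵢ/dt = (Cᵢ₋₁ − Cᵢ)/τᵢ with τᵢ = Vᵢ/Q.
τ₁ = 4.34/0.173 = 25.087 h; τ₂ = 5.55/0.173 = 32.081 h.
Solving the cascade with C₁(0)=C₂(0)=0 gives C₂(t) = C_in[1 − (τ₁ e^(−t/τ₁) − τ₂ e^(−t/τ₂))/(τ₁ − τ₂)].
At t = 65.4: e^(−t/τ₁) = 0.073759, e^(−t/τ₂) = 0.13021.
C₂ = 0.517·[1 − (25.087·0.073759 − 32.081·0.13021)/(-6.9942)] = 0.517·0.66730 = 0.34500 g/L.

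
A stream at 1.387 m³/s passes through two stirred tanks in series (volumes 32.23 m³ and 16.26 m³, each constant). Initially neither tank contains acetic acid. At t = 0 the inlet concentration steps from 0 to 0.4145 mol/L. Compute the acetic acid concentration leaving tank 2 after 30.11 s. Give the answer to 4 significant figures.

Time constants: τᵢ = Vᵢ/Q for each well-mixed tank.
τ₁ = 32.23/1.387 = 23.2372 s; τ₂ = 16.26/1.387 = 11.7231 s.
Tank 1: C₁ = C_in(1 − e^(−t/τ₁)). Tank 2 (τ₁ ≠ τ₂): C₂ = C_in[1 − (τ₁ e^(−t/τ₁) − τ₂ e^(−t/τ₂))/(τ₁ − τ₂)].
At t = 30.11: e^(−t/τ₁) = 0.273688, e^(−t/τ₂) = 0.0766563.
C₂ = 0.4145·[1 − (23.2372·0.273688 − 11.7231·0.0766563)/(11.5141)] = 0.4145·0.525703 = 0.217904 mol/L.

0.2179 mol/L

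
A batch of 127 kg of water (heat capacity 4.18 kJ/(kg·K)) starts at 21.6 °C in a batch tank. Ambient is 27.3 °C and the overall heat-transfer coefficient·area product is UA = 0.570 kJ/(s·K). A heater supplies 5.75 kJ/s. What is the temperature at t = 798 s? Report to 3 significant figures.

30.7 °C

Energy balance: M c_p dT/dt = −UA(T − T_amb) + Q̇.
dT/dt = (T_ss − T)/τ with T_ss = T_amb + Q̇/UA = 27.3 + 5.75/0.570 = 37.388 °C, τ = M c_p/UA = 127·4.18/0.570 = 931.33 s.
Solution: T(t) = T_ss + (T₀ − T_ss) e^(−t/τ).
T(798) = 37.388 + (-15.788)·0.42450 = 30.686 °C.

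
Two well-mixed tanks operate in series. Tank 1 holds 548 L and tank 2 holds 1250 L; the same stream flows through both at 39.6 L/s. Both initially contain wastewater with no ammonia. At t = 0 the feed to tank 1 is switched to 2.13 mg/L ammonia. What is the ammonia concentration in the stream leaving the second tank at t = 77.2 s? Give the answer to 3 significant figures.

Species balance on tank i: dCᵢ/dt = (Cᵢ₋₁ − Cᵢ)/τᵢ with τᵢ = Vᵢ/Q.
τ₁ = 548/39.6 = 13.838 s; τ₂ = 1250/39.6 = 31.566 s.
Solving the cascade with C₁(0)=C₂(0)=0 gives C₂(t) = C_in[1 − (τ₁ e^(−t/τ₁) − τ₂ e^(−t/τ₂))/(τ₁ − τ₂)].
At t = 77.2: e^(−t/τ₁) = 0.0037775, e^(−t/τ₂) = 0.086666.
C₂ = 2.13·[1 − (13.838·0.0037775 − 31.566·0.086666)/(-17.727)] = 2.13·0.84863 = 1.8076 mg/L.

1.81 mg/L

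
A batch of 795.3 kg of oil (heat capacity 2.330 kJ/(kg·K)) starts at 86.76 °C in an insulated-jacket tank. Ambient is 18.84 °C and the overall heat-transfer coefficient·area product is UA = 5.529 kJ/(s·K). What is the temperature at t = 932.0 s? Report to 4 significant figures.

23.05 °C

Heat balance on the well-mixed liquid: M c_p dT/dt = −UA(T − T_amb).
dT/dt = (T_ss − T)/τ with T_ss = T_amb = 18.8400 °C, τ = M c_p/UA = 795.3·2.330/5.529 = 335.151 s.
Integrating: T(t) = T_ss + (T₀ − T_ss) e^(−t/τ).
T(932.0) = 18.8400 + (67.9200)·0.0619866 = 23.0501 °C.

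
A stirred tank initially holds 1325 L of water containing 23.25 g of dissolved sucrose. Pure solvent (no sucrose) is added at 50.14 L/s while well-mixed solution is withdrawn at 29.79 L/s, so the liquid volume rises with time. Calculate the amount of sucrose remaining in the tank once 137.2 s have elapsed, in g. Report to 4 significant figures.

4.422 g

Total volume: dV/dt = Q_in − Q_out = 20.3500 L/s, so V(t) = 1325 + 20.3500 t and V(137.2) = 4117.02 L.
Species balance (pure solvent in): dm/dt = −Q_out · m/V(t).
dm/m = −Q_out dt/(V₀ + 20.3500 t); integrating gives ln(m/m₀) = −(Q_out/(Q_in−Q_out)) ln(V/V₀).
m = m₀ (V₀/V)^(Q_out/(Q_in−Q_out)) = 23.25 × (1325/4117.02)^(1.46388) = 4.42238 g.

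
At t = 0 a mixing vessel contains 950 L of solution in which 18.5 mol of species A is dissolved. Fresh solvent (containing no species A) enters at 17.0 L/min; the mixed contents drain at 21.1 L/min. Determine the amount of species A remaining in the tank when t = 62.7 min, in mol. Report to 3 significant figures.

3.65 mol

Let m(t) be the amount of species A. Volume: V(t) = V₀ + (Q_in − Q_out) t = 950 − 4.1000 t; V(62.7) = 692.93 L.
No species A enters, so dm/dt = −Q_out · (m/V).
dm/m = −Q_out dt/(V₀ − 4.1000 t); integrating gives ln(m/m₀) = −(Q_out/(Q_in−Q_out)) ln(V/V₀).
m = m₀ (V₀/V)^(Q_out/(Q_in−Q_out)) = 18.5 × (950/692.93)^(-5.1463) = 3.6471 mol.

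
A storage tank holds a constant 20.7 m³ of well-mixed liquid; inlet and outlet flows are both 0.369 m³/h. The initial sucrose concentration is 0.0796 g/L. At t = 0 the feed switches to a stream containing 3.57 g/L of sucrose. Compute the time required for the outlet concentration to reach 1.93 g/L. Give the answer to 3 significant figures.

42.4 h

Transient balance on the dissolved component: V dC/dt = Q(C_in − C), so τ = V/Q = 56.098 h.
C(t) = C_in + (C₀ − C_in) e^(−t/τ). Set C = 1.93 and solve for t:
e^(−t/τ) = (C − C_in)/(C₀ − C_in) = (1.93 − 3.57)/(0.0796 − 3.57) = 0.46986
t = −τ ln(…) = 56.098 × 0.75532 = 42.372 h.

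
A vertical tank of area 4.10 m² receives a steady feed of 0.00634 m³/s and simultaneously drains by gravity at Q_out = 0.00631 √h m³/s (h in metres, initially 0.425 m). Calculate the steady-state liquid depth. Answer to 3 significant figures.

1.01 m

Mass balance (ρ constant): A dh/dt = Q_in − 0.00631 √h. At steady state dh/dt = 0:
Q_in = 0.00631 √h_ss ⇒ √h_ss = 0.00634/0.00631 = 1.0048.
h_ss = 1.0048² = 1.0095 m. (Since h₀ = 0.425 m < h_ss, the level will rise toward this value.)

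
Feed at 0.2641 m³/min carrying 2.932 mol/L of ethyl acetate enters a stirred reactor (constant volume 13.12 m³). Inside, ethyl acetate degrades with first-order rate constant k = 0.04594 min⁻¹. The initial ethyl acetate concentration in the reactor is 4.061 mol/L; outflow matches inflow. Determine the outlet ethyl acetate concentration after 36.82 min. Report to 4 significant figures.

Species balance: V dC/dt = Q C_in − Q C − k V C.
dC/dt = (Q/V) C_in − (Q/V + k) C; effective rate a = Q/V + k = 0.0201296 + 0.04594 = 0.0660696 min⁻¹.
C_ss = Q C_in/(Q + kV) = 0.893299 mol/L; C(t) = C_ss + (C₀ − C_ss) e^(−a t).
C(36.82) = 0.893299 + (3.16770)·e^(−0.0660696·36.82) = 0.893299 + (3.16770)·0.0878011 = 1.17143 mol/L.

1.171 mol/L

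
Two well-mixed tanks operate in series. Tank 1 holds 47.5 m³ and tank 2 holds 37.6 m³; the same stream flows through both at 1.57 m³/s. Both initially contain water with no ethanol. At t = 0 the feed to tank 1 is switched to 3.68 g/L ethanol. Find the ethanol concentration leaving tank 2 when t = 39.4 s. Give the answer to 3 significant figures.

1.58 g/L

Time constants: τᵢ = Vᵢ/Q for each well-mixed tank.
τ₁ = 47.5/1.57 = 30.255 s; τ₂ = 37.6/1.57 = 23.949 s.
Solving the cascade with C₁(0)=C₂(0)=0 gives C₂(t) = C_in[1 − (τ₁ e^(−t/τ₁) − τ₂ e^(−t/τ₂))/(τ₁ − τ₂)].
At t = 39.4: e^(−t/τ₁) = 0.27191, e^(−t/τ₂) = 0.19298.
C₂ = 3.68·[1 − (30.255·0.27191 − 23.949·0.19298)/(6.3057)] = 3.68·0.42831 = 1.5762 g/L.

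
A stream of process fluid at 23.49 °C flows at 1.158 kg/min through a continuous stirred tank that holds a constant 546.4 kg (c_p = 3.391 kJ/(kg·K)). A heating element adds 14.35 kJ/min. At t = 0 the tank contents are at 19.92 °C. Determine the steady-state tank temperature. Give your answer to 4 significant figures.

M c_p dT/dt = ṁ c_p (T_in − T) + Q̇.
At steady state dT/dt = 0 ⇒ T_ss = T_in + Q̇/(ṁ c_p) = 23.49 + 14.35/(1.158·3.391) = 27.1444 °C.

27.14 °C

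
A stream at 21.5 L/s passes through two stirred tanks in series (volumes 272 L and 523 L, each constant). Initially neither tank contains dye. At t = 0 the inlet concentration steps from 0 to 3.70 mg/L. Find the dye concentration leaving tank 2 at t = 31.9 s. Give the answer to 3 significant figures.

Each tank obeys Vᵢ dCᵢ/dt = Q(Cᵢ₋₁ − Cᵢ), so τᵢ = Vᵢ/Q.
τ₁ = 272/21.5 = 12.651 s; τ₂ = 523/21.5 = 24.326 s.
Tank 1: C₁ = C_in(1 − e^(−t/τ₁)). Tank 2 (τ₁ ≠ τ₂): C₂ = C_in[1 − (τ₁ e^(−t/τ₁) − τ₂ e^(−t/τ₂))/(τ₁ − τ₂)].
At t = 31.9: e^(−t/τ₁) = 0.080338, e^(−t/τ₂) = 0.26945.
C₂ = 3.70·[1 − (12.651·0.080338 − 24.326·0.26945)/(-11.674)] = 3.70·0.52562 = 1.9448 mg/L.

1.94 mg/L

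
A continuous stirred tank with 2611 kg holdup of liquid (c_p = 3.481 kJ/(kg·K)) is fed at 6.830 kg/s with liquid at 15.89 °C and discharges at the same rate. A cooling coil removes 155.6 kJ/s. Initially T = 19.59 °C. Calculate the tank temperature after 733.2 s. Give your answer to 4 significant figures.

10.85 °C

M c_p dT/dt = ṁ c_p (T_in − T) − Q̇.
τ = M/ṁ = 382.284 s; T_ss = T_in − Q̇/(ṁ c_p) = 15.89 − 155.6/(6.830·3.481) = 9.34537 °C.
Solution: T(t) = T_ss + (T₀ − T_ss) e^(−t/τ).
T(733.2) = 9.34537 + (10.2446)·e^(−733.2/382.284) = 9.34537 + (10.2446)·0.146908 = 10.8504 °C.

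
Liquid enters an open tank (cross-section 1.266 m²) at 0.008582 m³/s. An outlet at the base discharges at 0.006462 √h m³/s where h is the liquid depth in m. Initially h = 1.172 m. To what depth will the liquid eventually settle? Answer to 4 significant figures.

1.764 m

Mass balance (ρ constant): A dh/dt = Q_in − 0.006462 √h. At steady state dh/dt = 0:
Q_in = 0.006462 √h_ss ⇒ √h_ss = 0.008582/0.006462 = 1.32807.
h_ss = 1.32807² = 1.76377 m. (Since h₀ = 1.172 m < h_ss, the level will rise toward this value.)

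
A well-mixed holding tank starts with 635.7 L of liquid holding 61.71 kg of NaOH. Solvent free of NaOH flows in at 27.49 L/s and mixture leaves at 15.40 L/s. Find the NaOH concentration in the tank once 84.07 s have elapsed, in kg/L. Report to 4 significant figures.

Let m(t) be the amount of NaOH. Volume: V(t) = V₀ + (Q_in − Q_out) t = 635.7 + 12.0900 t; V(84.07) = 1652.11 L.
Species balance (pure solvent in): dm/dt = −Q_out · m/V(t).
dm/m = −Q_out dt/(V₀ + 12.0900 t); integrating gives ln(m/m₀) = −(Q_out/(Q_in−Q_out)) ln(V/V₀).
m = m₀ (V₀/V)^(Q_out/(Q_in−Q_out)) = 61.71 × (635.7/1652.11)^(1.27378) = 18.2814 kg.
C = m/V = 18.2814/1652.11 = 0.0110655 kg/L.

0.01107 kg/L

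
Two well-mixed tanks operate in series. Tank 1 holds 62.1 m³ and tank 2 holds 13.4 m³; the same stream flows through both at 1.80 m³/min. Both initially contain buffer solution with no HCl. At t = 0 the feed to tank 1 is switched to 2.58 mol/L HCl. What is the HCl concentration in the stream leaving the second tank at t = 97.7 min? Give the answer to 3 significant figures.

Each tank obeys Vᵢ dCᵢ/dt = Q(Cᵢ₋₁ − Cᵢ), so τᵢ = Vᵢ/Q.
τ₁ = 62.1/1.80 = 34.500 min; τ₂ = 13.4/1.80 = 7.4444 min.
Tank 1: C₁ = C_in(1 − e^(−t/τ₁)). Tank 2 (τ₁ ≠ τ₂): C₂ = C_in[1 − (τ₁ e^(−t/τ₁) − τ₂ e^(−t/τ₂))/(τ₁ − τ₂)].
At t = 97.7: e^(−t/τ₁) = 0.058902, e^(−t/τ₂) = 1.9970e-06.
C₂ = 2.58·[1 − (34.500·0.058902 − 7.4444·1.9970e-06)/(27.056)] = 2.58·0.92489 = 2.3862 mol/L.

2.39 mol/L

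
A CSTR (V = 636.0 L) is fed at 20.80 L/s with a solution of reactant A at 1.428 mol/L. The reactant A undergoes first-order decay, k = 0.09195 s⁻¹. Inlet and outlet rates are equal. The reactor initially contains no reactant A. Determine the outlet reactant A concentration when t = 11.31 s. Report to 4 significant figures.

Species balance: V dC/dt = Q C_in − Q C − k V C.
dC/dt = (Q/V) C_in − (Q/V + k) C; effective rate a = Q/V + k = 0.0327044 + 0.09195 = 0.124654 s⁻¹.
C_ss = Q C_in/(Q + kV) = 0.374651 mol/L; C(t) = C_ss + (C₀ − C_ss) e^(−a t).
C(11.31) = 0.374651 + (-0.374651)·e^(−0.124654·11.31) = 0.374651 + (-0.374651)·0.244182 = 0.283168 mol/L.

0.2832 mol/L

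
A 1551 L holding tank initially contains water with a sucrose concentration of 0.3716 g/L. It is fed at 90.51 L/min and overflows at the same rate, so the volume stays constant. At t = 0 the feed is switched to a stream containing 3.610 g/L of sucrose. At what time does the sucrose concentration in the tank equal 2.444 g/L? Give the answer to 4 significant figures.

17.50 min

Species balance: V dC/dt = Q(C_in − C) ⇒ τ = V/Q = 17.1362 min.
C(t) = C_in + (C₀ − C_in) e^(−t/τ). Set C = 2.444 and solve for t:
e^(−t/τ) = (C − C_in)/(C₀ − C_in) = (2.444 − 3.610)/(0.3716 − 3.610) = 0.360054
t = −τ ln(…) = 17.1362 × 1.02150 = 17.5047 min.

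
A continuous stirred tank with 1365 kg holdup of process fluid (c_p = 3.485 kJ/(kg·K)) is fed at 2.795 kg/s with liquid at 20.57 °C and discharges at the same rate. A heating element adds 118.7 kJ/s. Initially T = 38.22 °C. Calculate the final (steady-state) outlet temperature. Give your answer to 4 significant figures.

Unsteady energy balance on the tank contents: M c_p dT/dt = ṁ c_p (T_in − T) + 118.7.
At steady state dT/dt = 0 ⇒ T_ss = T_in + Q̇/(ṁ c_p) = 20.57 + 118.7/(2.795·3.485) = 32.7561 °C.

32.76 °C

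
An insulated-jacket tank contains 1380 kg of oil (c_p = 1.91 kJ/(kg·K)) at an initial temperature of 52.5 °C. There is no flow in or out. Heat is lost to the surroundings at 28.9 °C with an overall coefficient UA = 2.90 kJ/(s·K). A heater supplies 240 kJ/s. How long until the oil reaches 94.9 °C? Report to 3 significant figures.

1150 s

Heat balance on the well-mixed liquid: M c_p dT/dt = −UA(T − T_amb) + Q̇.
τ = M c_p/UA = 908.90 s; T_ss = T_amb + Q̇/UA = 28.9 + 240/2.90 = 111.66 °C.
T(t) = T_ss + (T₀ − T_ss)e^(−t/τ); set T = 94.9:
t = −τ ln[(T − T_ss)/(T₀ − T_ss)] = −908.90 · ln(0.28328) = 1146.4 s.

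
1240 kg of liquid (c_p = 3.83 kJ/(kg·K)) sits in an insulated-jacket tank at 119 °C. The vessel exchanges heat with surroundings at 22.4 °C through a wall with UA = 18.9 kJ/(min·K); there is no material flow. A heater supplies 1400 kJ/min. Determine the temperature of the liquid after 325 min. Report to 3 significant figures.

103 °C

Unsteady energy balance on the tank contents: M c_p dT/dt = −UA(T − T_amb) + Q̇.
dT/dt = (T_ss − T)/τ with T_ss = T_amb + Q̇/UA = 22.4 + 1400/18.9 = 96.474 °C, τ = M c_p/UA = 1240·3.83/18.9 = 251.28 min.
T approaches T_ss exponentially: T(t) = T_ss + (T₀ − T_ss) e^(−t/τ).
T(325) = 96.474 + (22.526)·0.27434 = 102.65 °C.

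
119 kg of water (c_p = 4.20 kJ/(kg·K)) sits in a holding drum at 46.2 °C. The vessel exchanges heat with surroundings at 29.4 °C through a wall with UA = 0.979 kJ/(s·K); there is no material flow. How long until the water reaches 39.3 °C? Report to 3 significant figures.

270 s

M c_p dT/dt = −UA(T − T_amb).
τ = M c_p/UA = 510.52 s; T_ss = T_amb = 29.400 °C.
T(t) = T_ss + (T₀ − T_ss)e^(−t/τ); set T = 39.3:
t = −τ ln[(T − T_ss)/(T₀ − T_ss)] = −510.52 · ln(0.58929) = 269.99 s.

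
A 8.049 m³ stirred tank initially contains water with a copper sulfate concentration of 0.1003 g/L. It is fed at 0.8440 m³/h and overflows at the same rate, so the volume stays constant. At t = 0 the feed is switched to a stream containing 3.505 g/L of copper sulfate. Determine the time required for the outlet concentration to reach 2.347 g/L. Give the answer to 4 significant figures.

Accumulation = in − out for the solute gives V dC/dt = Q(C_in − C), so τ = V/Q = 9.53673 h.
C(t) = C_in + (C₀ − C_in) e^(−t/τ). Set C = 2.347 and solve for t:
e^(−t/τ) = (C − C_in)/(C₀ − C_in) = (2.347 − 3.505)/(0.1003 − 3.505) = 0.340118
t = −τ ln(…) = 9.53673 × 1.07846 = 10.2850 h.

10.29 h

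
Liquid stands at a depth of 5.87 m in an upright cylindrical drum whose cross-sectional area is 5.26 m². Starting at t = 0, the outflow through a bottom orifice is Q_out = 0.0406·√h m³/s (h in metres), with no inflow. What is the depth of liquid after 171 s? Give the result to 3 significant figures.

3.11 m

A dh/dt = −Q_out = −0.0406 √h.
Separate and integrate: 2(√h − √h₀) = −(0.0406/A) t.
√h = √5.87 − 0.0406·171/(2·5.26) = 2.4228 − 0.65994 = 1.7629.
h = 1.7629² = 3.1077 m.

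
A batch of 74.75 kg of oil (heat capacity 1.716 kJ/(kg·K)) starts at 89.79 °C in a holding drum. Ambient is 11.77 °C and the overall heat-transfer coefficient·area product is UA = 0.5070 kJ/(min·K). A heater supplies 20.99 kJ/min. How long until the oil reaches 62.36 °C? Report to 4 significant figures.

Lumped-capacitance energy balance: M c_p dT/dt = UA(T_amb − T) + Q̇.
τ = M c_p/UA = 253.000 min; T_ss = T_amb + Q̇/UA = 11.77 + 20.99/0.5070 = 53.1704 °C.
T(t) = T_ss + (T₀ − T_ss)e^(−t/τ); set T = 62.36:
t = −τ ln[(T − T_ss)/(T₀ − T_ss)] = −253.000 · ln(0.250948) = 349.775 min.

349.8 min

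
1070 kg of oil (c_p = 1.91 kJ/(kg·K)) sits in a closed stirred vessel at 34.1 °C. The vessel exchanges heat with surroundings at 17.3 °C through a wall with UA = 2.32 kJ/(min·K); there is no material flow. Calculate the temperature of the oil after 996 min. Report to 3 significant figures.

22.7 °C

First-law balance (no shaft work): M c_p dT/dt = −UA(T − T_amb).
dT/dt = (T_ss − T)/τ with T_ss = T_amb = 17.300 °C, τ = M c_p/UA = 1070·1.91/2.32 = 880.91 min.
Integrating: T(t) = T_ss + (T₀ − T_ss) e^(−t/τ).
T(996) = 17.300 + (16.800)·0.32282 = 22.723 °C.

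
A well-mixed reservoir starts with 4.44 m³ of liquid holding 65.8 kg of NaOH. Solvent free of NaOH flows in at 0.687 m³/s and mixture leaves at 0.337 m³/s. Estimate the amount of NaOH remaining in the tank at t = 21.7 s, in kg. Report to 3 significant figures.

Total volume: dV/dt = Q_in − Q_out = 0.35000 m³/s, so V(t) = 4.44 + 0.35000 t and V(21.7) = 12.035 m³.
Species balance (pure solvent in): dm/dt = −Q_out · m/V(t).
dm/m = −Q_out dt/(V₀ + 0.35000 t); integrating gives ln(m/m₀) = −(Q_out/(Q_in−Q_out)) ln(V/V₀).
m = m₀ (V₀/V)^(Q_out/(Q_in−Q_out)) = 65.8 × (4.44/12.035)^(0.96286) = 25.191 kg.

25.2 kg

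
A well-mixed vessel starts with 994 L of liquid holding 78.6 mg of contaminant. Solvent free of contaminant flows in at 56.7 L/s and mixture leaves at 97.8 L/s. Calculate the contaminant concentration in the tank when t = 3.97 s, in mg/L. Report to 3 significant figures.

Let m(t) be the amount of contaminant. Volume: V(t) = V₀ + (Q_in − Q_out) t = 994 − 41.100 t; V(3.97) = 830.83 L.
Solute balance: dm/dt = 0 − Q_out C = −Q_out m/V(t).
dm/m = −Q_out dt/(V₀ − 41.100 t); integrating gives ln(m/m₀) = −(Q_out/(Q_in−Q_out)) ln(V/V₀).
m = m₀ (V₀/V)^(Q_out/(Q_in−Q_out)) = 78.6 × (994/830.83)^(-2.3796) = 51.300 mg.
C = m/V = 51.300/830.83 = 0.061746 mg/L.

0.0617 mg/L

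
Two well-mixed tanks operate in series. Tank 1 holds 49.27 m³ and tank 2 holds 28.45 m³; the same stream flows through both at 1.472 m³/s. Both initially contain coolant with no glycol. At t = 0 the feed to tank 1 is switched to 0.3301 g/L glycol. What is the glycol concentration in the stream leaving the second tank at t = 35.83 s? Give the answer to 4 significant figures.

Species balance on tank i: dCᵢ/dt = (Cᵢ₋₁ − Cᵢ)/τᵢ with τᵢ = Vᵢ/Q.
τ₁ = 49.27/1.472 = 33.4715 s; τ₂ = 28.45/1.472 = 19.3274 s.
Tank 1: C₁ = C_in(1 − e^(−t/τ₁)). Tank 2 (τ₁ ≠ τ₂): C₂ = C_in[1 − (τ₁ e^(−t/τ₁) − τ₂ e^(−t/τ₂))/(τ₁ − τ₂)].
At t = 35.83: e^(−t/τ₁) = 0.342849, e^(−t/τ₂) = 0.156634.
C₂ = 0.3301·[1 − (33.4715·0.342849 − 19.3274·0.156634)/(14.1440)] = 0.3301·0.402693 = 0.132929 g/L.

0.1329 g/L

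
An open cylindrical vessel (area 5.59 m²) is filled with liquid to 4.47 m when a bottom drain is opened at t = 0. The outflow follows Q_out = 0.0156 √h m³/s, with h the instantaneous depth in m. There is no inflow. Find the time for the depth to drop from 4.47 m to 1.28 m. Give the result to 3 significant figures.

704 s

Accumulation of liquid (constant cross-section A): A dh/dt = −0.0156 √h.
This is separable: 2 d(√h)/dt = −0.0156/A, so √h = √h₀ − (0.0156/(2A)) t.
t = 2A(√h₀ − √h)/0.0156 = 2·5.59·(√4.47 − √1.28)/0.0156
  = 11.180 × (2.1142 − 1.1314) / 0.0156 = 704.39 s.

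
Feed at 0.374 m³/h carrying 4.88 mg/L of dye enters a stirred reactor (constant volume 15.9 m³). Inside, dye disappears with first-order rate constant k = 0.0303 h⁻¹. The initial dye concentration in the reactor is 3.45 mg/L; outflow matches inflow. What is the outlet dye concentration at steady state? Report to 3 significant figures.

V dC/dt = Q(C_in − C) − k V C.
Steady state (dC/dt = 0): C_ss = Q C_in/(Q + kV) = C_in/(1 + kV/Q).
C_ss = 0.374·4.88/(0.374 + 0.0303·15.9) = 1.8251/0.85577 = 2.1327 mg/L.

2.13 mg/L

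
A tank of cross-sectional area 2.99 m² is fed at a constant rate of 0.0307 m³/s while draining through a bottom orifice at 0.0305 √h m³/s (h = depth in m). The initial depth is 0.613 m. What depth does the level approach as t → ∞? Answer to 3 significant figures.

A dh/dt = Q_in − 0.0305 √h. Steady state requires inflow = outflow:
Q_in = 0.0305 √h_ss ⇒ √h_ss = 0.0307/0.0305 = 1.0066.
h_ss = 1.0066² = 1.0132 m. (Since h₀ = 0.613 m < h_ss, the level will rise toward this value.)

1.01 m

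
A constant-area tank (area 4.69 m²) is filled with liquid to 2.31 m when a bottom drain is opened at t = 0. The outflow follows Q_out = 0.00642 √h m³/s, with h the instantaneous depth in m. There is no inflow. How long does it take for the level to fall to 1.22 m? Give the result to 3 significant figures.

607 s

A dh/dt = −Q_out = −0.00642 √h.
∫ h^(−1/2) dh = −(0.00642/A) ∫ dt, giving 2√h = 2√h₀ − (0.00642/A) t.
t = 2A(√h₀ − √h)/0.00642 = 2·4.69·(√2.31 − √1.22)/0.00642
  = 9.3800 × (1.5199 − 1.1045) / 0.00642 = 606.83 s.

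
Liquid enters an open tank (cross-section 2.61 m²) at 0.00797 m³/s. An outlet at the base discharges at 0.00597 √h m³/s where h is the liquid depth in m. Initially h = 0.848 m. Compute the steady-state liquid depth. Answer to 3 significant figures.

Level balance: A dh/dt = 0.00797 − 0.00597 √h. Setting dh/dt = 0:
Q_in = 0.00597 √h_ss ⇒ √h_ss = 0.00797/0.00597 = 1.3350.
h_ss = 1.3350² = 1.7822 m. (Since h₀ = 0.848 m < h_ss, the level will rise toward this value.)

1.78 m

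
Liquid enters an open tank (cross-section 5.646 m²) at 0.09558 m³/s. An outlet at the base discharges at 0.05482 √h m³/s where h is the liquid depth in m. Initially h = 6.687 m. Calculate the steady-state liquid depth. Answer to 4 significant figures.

Accumulation of liquid (constant cross-section A): A dh/dt = Q_in − 0.05482 √h. At steady state dh/dt = 0:
Q_in = 0.05482 √h_ss ⇒ √h_ss = 0.09558/0.05482 = 1.74352.
h_ss = 1.74352² = 3.03988 m. (Since h₀ = 6.687 m > h_ss, the level will fall toward this value.)

3.040 m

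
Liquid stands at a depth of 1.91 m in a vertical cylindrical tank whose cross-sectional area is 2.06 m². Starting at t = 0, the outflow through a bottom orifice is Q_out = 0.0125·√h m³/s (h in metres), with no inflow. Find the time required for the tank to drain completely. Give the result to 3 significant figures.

With no inflow, A dh/dt = −0.0125 √h.
∫ h^(−1/2) dh = −(0.0125/A) ∫ dt, giving 2√h = 2√h₀ − (0.0125/A) t.
Tank is empty when √h = 0: t_empty = 2A√h₀/0.0125.
t_empty = 2·2.06·√1.91/0.0125 = 4.1200·1.3820/0.0125 = 455.52 s.

456 s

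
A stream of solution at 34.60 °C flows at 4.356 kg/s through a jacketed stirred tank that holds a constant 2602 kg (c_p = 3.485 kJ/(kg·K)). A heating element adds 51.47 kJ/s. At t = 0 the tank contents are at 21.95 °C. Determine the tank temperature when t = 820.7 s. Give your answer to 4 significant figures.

M c_p dT/dt = ṁ c_p (T_in − T) + Q̇.
Rearrange: dT/dt = (T_ss − T)/τ with τ = M/ṁ = 597.337 s and T_ss = T_in + Q̇/(ṁ c_p) = 37.9905 °C.
Integrating: T(t) = T_ss + (T₀ − T_ss) e^(−t/τ).
T(820.7) = 37.9905 + (-16.0405)·e^(−820.7/597.337) = 37.9905 + (-16.0405)·0.253110 = 33.9305 °C.

33.93 °C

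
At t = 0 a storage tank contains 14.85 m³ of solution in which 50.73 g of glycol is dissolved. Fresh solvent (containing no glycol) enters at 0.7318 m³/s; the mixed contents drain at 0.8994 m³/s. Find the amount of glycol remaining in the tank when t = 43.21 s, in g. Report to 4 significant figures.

1.401 g

Let m(t) be the amount of glycol. Volume: V(t) = V₀ + (Q_in − Q_out) t = 14.85 − 0.167600 t; V(43.21) = 7.60800 m³.
No glycol enters, so dm/dt = −Q_out · (m/V).
Separate: dm/m = −Q_out dt/V(t) ⇒ ln(m/m₀) = −(Q_out/(Q_in−Q_out)) ln(V/V₀).
m = m₀ (V₀/V)^(Q_out/(Q_in−Q_out)) = 50.73 × (14.85/7.60800)^(-5.36635) = 1.40145 g.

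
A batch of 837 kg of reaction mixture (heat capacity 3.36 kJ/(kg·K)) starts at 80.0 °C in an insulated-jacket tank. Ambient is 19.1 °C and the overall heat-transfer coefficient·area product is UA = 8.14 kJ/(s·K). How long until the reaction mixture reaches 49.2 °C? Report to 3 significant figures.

243 s

Lumped-capacitance energy balance: M c_p dT/dt = UA(T_amb − T).
τ = M c_p/UA = 345.49 s; T_ss = T_amb = 19.100 °C.
T(t) = T_ss + (T₀ − T_ss)e^(−t/τ); set T = 49.2:
t = −τ ln[(T − T_ss)/(T₀ − T_ss)] = −345.49 · ln(0.49425) = 243.47 s.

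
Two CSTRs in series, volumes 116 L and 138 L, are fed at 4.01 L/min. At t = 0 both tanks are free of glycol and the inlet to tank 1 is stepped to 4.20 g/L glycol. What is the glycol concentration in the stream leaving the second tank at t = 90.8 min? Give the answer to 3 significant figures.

Each tank obeys Vᵢ dCᵢ/dt = Q(Cᵢ₋₁ − Cᵢ), so τᵢ = Vᵢ/Q.
τ₁ = 116/4.01 = 28.928 min; τ₂ = 138/4.01 = 34.414 min.
Solving the cascade with C₁(0)=C₂(0)=0 gives C₂(t) = C_in[1 − (τ₁ e^(−t/τ₁) − τ₂ e^(−t/τ₂))/(τ₁ − τ₂)].
At t = 90.8: e^(−t/τ₁) = 0.043332, e^(−t/τ₂) = 0.071471.
C₂ = 4.20·[1 − (28.928·0.043332 − 34.414·0.071471)/(-5.4863)] = 4.20·0.78016 = 3.2767 g/L.

3.28 g/L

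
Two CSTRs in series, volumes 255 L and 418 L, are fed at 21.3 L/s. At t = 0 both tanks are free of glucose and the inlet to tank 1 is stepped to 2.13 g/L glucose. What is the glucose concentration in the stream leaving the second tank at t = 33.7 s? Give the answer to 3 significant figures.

1.35 g/L

Species balance on tank i: dCᵢ/dt = (Cᵢ₋₁ − Cᵢ)/τᵢ with τᵢ = Vᵢ/Q.
τ₁ = 255/21.3 = 11.972 s; τ₂ = 418/21.3 = 19.624 s.
Solving the cascade with C₁(0)=C₂(0)=0 gives C₂(t) = C_in[1 − (τ₁ e^(−t/τ₁) − τ₂ e^(−t/τ₂))/(τ₁ − τ₂)].
At t = 33.7: e^(−t/τ₁) = 0.059908, e^(−t/τ₂) = 0.17956.
C₂ = 2.13·[1 − (11.972·0.059908 − 19.624·0.17956)/(-7.6526)] = 2.13·0.63326 = 1.3488 g/L.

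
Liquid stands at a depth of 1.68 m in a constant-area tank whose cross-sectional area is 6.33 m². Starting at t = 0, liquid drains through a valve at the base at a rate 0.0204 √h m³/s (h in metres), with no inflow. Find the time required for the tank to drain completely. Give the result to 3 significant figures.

804 s

Accumulation of liquid (constant cross-section A): A dh/dt = −0.0204 √h.
Separate and integrate: 2(√h − √h₀) = −(0.0204/A) t.
Set h = 0: 2√h₀ = (0.0204/A) t_empty ⇒ t_empty = 2A√h₀/0.0204.
t_empty = 2·6.33·√1.68/0.0204 = 12.660·1.2961/0.0204 = 804.37 s.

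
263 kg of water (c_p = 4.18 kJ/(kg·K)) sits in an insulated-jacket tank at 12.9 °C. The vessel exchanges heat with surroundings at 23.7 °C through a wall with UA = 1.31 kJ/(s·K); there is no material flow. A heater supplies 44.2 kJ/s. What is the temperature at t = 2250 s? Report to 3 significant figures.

Lumped-capacitance energy balance: M c_p dT/dt = UA(T_amb − T) + Q̇.
dT/dt = (T_ss − T)/τ with T_ss = T_amb + Q̇/UA = 23.7 + 44.2/1.31 = 57.440 °C, τ = M c_p/UA = 263·4.18/1.31 = 839.19 s.
Integrating: T(t) = T_ss + (T₀ − T_ss) e^(−t/τ).
T(2250) = 57.440 + (-44.540)·0.068484 = 54.390 °C.

54.4 °C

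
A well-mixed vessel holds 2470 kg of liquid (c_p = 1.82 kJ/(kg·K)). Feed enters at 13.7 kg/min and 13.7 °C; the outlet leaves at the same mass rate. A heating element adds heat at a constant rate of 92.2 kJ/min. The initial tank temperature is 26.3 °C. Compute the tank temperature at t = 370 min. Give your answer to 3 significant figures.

18.5 °C

M c_p dT/dt = ṁ c_p (T_in − T) + Q̇.
Rearrange: dT/dt = (T_ss − T)/τ with τ = M/ṁ = 180.29 min and T_ss = T_in + Q̇/(ṁ c_p) = 17.398 °C.
T approaches T_ss exponentially: T(t) = T_ss + (T₀ − T_ss) e^(−t/τ).
T(370) = 17.398 + (8.9022)·e^(−370/180.29) = 17.398 + (8.9022)·0.12845 = 18.541 °C.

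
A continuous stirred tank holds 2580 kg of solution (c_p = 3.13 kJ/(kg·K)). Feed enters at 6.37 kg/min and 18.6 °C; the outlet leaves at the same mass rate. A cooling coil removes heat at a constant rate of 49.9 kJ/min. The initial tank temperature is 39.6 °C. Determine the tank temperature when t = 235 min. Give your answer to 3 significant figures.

First-law balance (no shaft work): M c_p dT/dt = ṁ c_p (T_in − T) − 49.9.
Rearrange: dT/dt = (T_ss − T)/τ with τ = M/ṁ = 405.02 min and T_ss = T_in − Q̇/(ṁ c_p) = 16.097 °C.
Integrating: T(t) = T_ss + (T₀ − T_ss) e^(−t/τ).
T(235) = 16.097 + (23.503)·e^(−235/405.02) = 16.097 + (23.503)·0.55978 = 29.254 °C.

29.3 °C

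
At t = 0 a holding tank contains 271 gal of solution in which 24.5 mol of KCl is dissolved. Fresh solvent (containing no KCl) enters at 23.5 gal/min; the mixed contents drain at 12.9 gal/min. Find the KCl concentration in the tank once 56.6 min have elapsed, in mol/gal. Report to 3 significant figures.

Total volume: dV/dt = Q_in − Q_out = 10.600 gal/min, so V(t) = 271 + 10.600 t and V(56.6) = 870.96 gal.
No KCl enters, so dm/dt = −Q_out · (m/V).
Separate: dm/m = −Q_out dt/V(t) ⇒ ln(m/m₀) = −(Q_out/(Q_in−Q_out)) ln(V/V₀).
m = m₀ (V₀/V)^(Q_out/(Q_in−Q_out)) = 24.5 × (271/870.96)^(1.2170) = 5.9173 mol.
C = m/V = 5.9173/870.96 = 0.0067940 mol/gal.

0.00679 mol/gal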